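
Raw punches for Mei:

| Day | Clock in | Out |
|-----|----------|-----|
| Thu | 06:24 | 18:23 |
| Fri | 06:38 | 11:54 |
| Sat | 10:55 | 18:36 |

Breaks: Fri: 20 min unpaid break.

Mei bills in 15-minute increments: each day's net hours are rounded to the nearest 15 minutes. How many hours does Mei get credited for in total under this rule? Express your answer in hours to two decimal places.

Thu: 06:24–18:23 = 11 h 59 min → rounds to 12 h 0 min
Fri: 06:38–11:54 = 5 h 16 min − 20 min = 4 h 56 min → rounds to 5 h 0 min
Sat: 10:55–18:36 = 7 h 41 min → rounds to 7 h 45 min
Total credited: 24 h 45 min.

24.75 hours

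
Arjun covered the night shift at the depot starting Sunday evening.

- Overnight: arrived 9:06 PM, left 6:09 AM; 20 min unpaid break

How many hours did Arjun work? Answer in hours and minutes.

Overnight: 9:06 PM → midnight = 2 h 54 min; midnight → 6:09 AM = 6 h 9 min; span 9 h 3 min; less 20 min break → 8 h 43 min

8 h 43 min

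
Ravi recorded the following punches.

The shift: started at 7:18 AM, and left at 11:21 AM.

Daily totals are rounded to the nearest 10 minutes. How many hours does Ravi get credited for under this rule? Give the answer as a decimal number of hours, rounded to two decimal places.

The shift: 7:18 AM–11:21 AM = 4 h 3 min → rounds to 4 h 0 min

4.00 hours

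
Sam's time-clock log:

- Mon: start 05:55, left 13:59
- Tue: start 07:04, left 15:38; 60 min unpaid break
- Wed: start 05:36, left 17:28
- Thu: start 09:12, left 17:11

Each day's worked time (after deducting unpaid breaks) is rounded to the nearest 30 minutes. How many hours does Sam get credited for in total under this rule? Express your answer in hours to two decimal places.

35.50 hours

Mon: 05:55–13:59 = 8 h 4 min → rounds to 8 h 0 min
Tue: 07:04–15:38 = 8 h 34 min − 60 min = 7 h 34 min → rounds to 7 h 30 min
Wed: 05:36–17:28 = 11 h 52 min → rounds to 12 h 0 min
Thu: 09:12–17:11 = 7 h 59 min → rounds to 8 h 0 min
Total credited: 35 h 30 min.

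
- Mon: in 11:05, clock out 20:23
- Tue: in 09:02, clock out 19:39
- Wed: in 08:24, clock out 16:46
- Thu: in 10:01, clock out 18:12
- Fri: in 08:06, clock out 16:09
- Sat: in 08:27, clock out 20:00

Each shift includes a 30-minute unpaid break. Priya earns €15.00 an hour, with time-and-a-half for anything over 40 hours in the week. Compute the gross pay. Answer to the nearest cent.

Mon: 11:05–20:23 = 9 h 18 min; less 30 min break → 8 h 48 min
Tue: 09:02–19:39 = 10 h 37 min; less 30 min break → 10 h 7 min
Wed: 08:24–16:46 = 8 h 22 min; less 30 min break → 7 h 52 min
Thu: 10:01–18:12 = 8 h 11 min; less 30 min break → 7 h 41 min
Fri: 08:06–16:09 = 8 h 3 min; less 30 min break → 7 h 33 min
Sat: 08:27–20:00 = 11 h 33 min; less 30 min break → 11 h 3 min
Total worked: 53 h 4 min = 3184 min.
Regular 40 h 0 min = 2400 min at €15.00/h; overtime 13 h 4 min = 784 min at €22.50/h.
Pay = (2400 × €15.00 + 784 × €22.50) ÷ 60 = €894.00.

€894.00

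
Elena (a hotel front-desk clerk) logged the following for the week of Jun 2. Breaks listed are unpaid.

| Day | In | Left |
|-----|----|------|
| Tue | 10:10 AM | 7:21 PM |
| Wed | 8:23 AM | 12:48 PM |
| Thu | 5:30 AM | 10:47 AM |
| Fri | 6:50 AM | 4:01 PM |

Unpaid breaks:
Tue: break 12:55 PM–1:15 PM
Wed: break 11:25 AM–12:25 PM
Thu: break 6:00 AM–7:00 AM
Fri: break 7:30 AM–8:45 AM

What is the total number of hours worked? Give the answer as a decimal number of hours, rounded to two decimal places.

24.48 hours

Tue: 10:10 AM–7:21 PM = 9 h 11 min; less 20 min break → 8 h 51 min
Wed: 8:23 AM–12:48 PM = 4 h 25 min; less 60 min break → 3 h 25 min
Thu: 5:30 AM–10:47 AM = 5 h 17 min; less 60 min break → 4 h 17 min
Fri: 6:50 AM–4:01 PM = 9 h 11 min; less 75 min break → 7 h 56 min
Total: 8 h 51 min + 3 h 25 min + 4 h 17 min + 7 h 56 min = 24 h 29 min.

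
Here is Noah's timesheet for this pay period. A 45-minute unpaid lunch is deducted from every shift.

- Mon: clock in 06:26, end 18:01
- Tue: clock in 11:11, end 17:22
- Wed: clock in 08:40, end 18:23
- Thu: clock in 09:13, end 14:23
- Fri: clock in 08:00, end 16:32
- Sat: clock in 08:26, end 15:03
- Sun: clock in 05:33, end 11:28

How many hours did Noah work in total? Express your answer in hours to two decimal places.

Mon: 06:26–18:01 = 11 h 35 min; less 45 min break → 10 h 50 min
Tue: 11:11–17:22 = 6 h 11 min; less 45 min break → 5 h 26 min
Wed: 08:40–18:23 = 9 h 43 min; less 45 min break → 8 h 58 min
Thu: 09:13–14:23 = 5 h 10 min; less 45 min break → 4 h 25 min
Fri: 08:00–16:32 = 8 h 32 min; less 45 min break → 7 h 47 min
Sat: 08:26–15:03 = 6 h 37 min; less 45 min break → 5 h 52 min
Sun: 05:33–11:28 = 5 h 55 min; less 45 min break → 5 h 10 min
Total: 10 h 50 min + 5 h 26 min + 8 h 58 min + 4 h 25 min + 7 h 47 min + 5 h 52 min + 5 h 10 min = 48 h 28 min.

48.47 hours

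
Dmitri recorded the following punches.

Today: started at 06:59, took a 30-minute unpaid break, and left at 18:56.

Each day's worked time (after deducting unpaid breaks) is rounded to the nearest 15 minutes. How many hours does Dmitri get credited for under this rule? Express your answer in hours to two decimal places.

Today: 06:59–18:56 = 11 h 57 min − 30 min = 11 h 27 min → rounds to 11 h 30 min

11.50 hours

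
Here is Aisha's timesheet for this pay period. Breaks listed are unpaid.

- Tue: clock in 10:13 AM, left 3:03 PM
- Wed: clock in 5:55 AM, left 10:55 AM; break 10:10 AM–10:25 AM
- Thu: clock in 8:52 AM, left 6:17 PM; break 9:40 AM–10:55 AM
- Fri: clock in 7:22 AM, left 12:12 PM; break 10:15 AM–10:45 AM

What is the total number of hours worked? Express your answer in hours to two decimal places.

Tue: 10:13 AM–3:03 PM = 4 h 50 min
Wed: 5:55 AM–10:55 AM = 5 h 0 min; less 15 min break → 4 h 45 min
Thu: 8:52 AM–6:17 PM = 9 h 25 min; less 75 min break → 8 h 10 min
Fri: 7:22 AM–12:12 PM = 4 h 50 min; less 30 min break → 4 h 20 min
Total: 4 h 50 min + 4 h 45 min + 8 h 10 min + 4 h 20 min = 22 h 5 min.

22.08 hours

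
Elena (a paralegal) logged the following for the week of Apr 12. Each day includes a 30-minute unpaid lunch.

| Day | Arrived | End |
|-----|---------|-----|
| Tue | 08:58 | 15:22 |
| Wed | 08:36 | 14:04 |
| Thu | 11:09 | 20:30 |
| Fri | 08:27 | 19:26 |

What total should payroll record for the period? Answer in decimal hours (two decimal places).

30.20 hours

Tue: 08:58–15:22 = 6 h 24 min; less 30 min break → 5 h 54 min
Wed: 08:36–14:04 = 5 h 28 min; less 30 min break → 4 h 58 min
Thu: 11:09–20:30 = 9 h 21 min; less 30 min break → 8 h 51 min
Fri: 08:27–19:26 = 10 h 59 min; less 30 min break → 10 h 29 min
Total: 5 h 54 min + 4 h 58 min + 8 h 51 min + 10 h 29 min = 30 h 12 min.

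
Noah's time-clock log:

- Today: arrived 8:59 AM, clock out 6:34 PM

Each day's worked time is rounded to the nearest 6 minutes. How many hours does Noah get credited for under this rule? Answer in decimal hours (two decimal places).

9.60 hours

Today: 8:59 AM–6:34 PM = 9 h 35 min → rounds to 9 h 36 min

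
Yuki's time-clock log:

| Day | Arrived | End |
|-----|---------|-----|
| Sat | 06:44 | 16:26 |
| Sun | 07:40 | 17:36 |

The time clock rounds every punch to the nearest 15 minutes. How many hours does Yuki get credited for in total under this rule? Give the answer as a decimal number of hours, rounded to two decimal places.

19.50 hours

Sat: in 06:44→06:45, out 16:26→16:30; 9 h 45 min
Sun: in 07:40→07:45, out 17:36→17:30; 9 h 45 min
Total credited: 19 h 30 min.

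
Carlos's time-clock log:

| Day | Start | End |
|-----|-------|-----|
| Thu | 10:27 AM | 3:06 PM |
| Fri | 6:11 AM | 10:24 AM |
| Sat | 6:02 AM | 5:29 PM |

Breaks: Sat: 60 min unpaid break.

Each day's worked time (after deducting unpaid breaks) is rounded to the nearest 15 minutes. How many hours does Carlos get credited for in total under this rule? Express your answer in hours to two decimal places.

19.50 hours

Thu: 10:27 AM–3:06 PM = 4 h 39 min → rounds to 4 h 45 min
Fri: 6:11 AM–10:24 AM = 4 h 13 min → rounds to 4 h 15 min
Sat: 6:02 AM–5:29 PM = 11 h 27 min − 60 min = 10 h 27 min → rounds to 10 h 30 min
Total credited: 19 h 30 min.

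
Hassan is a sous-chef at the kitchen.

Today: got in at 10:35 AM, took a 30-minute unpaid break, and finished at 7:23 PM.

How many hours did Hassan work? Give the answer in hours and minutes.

Today: 10:35 AM–7:23 PM = 8 h 48 min; less 30 min break → 8 h 18 min

8 h 18 min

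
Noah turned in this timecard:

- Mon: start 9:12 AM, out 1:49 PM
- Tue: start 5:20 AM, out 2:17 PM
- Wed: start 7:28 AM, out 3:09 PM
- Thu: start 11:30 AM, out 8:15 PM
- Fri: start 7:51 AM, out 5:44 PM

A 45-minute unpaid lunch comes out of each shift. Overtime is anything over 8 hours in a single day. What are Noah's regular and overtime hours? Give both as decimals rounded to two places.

Mon: 9:12 AM–1:49 PM = 4 h 37 min; less 45 min break → 3 h 52 min
Tue: 5:20 AM–2:17 PM = 8 h 57 min; less 45 min break → 8 h 12 min
Wed: 7:28 AM–3:09 PM = 7 h 41 min; less 45 min break → 6 h 56 min
Thu: 11:30 AM–8:15 PM = 8 h 45 min; less 45 min break → 8 h 0 min
Fri: 7:51 AM–5:44 PM = 9 h 53 min; less 45 min break → 9 h 8 min
Mon reg 3 h 52 min / OT 0 h 0 min; Tue reg 8 h 0 min / OT 0 h 12 min; Wed reg 6 h 56 min / OT 0 h 0 min; Thu reg 8 h 0 min / OT 0 h 0 min; Fri reg 8 h 0 min / OT 1 h 8 min.
Totals: regular 34 h 48 min, overtime 1 h 20 min.

Regular 34.80 hours, overtime 1.33 hours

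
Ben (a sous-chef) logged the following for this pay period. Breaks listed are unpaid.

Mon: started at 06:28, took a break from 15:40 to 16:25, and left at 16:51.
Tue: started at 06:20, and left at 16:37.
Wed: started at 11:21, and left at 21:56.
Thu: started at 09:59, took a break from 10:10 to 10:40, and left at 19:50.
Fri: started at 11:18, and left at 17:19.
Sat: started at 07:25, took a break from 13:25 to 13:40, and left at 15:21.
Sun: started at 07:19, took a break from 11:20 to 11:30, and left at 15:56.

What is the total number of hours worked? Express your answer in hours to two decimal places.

Mon: 06:28–16:51 = 10 h 23 min; less 45 min break → 9 h 38 min
Tue: 06:20–16:37 = 10 h 17 min
Wed: 11:21–21:56 = 10 h 35 min
Thu: 09:59–19:50 = 9 h 51 min; less 30 min break → 9 h 21 min
Fri: 11:18–17:19 = 6 h 1 min
Sat: 07:25–15:21 = 7 h 56 min; less 15 min break → 7 h 41 min
Sun: 07:19–15:56 = 8 h 37 min; less 10 min break → 8 h 27 min
Total: 9 h 38 min + 10 h 17 min + 10 h 35 min + 9 h 21 min + 6 h 1 min + 7 h 41 min + 8 h 27 min = 62 h 0 min.

62.00 hours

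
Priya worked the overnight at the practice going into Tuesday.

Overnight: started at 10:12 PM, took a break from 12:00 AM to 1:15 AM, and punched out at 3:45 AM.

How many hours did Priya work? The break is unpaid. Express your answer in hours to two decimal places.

Overnight: 10:12 PM → midnight = 1 h 48 min; midnight → 3:45 AM = 3 h 45 min; span 5 h 33 min; less 75 min break → 4 h 18 min

4.30 hours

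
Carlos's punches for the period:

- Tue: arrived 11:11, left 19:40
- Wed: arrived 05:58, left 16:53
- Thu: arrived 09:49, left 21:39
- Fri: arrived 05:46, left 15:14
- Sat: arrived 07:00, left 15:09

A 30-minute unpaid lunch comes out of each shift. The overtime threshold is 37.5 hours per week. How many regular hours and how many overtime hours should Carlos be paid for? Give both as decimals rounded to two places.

Tue: 11:11–19:40 = 8 h 29 min; less 30 min break → 7 h 59 min
Wed: 05:58–16:53 = 10 h 55 min; less 30 min break → 10 h 25 min
Thu: 09:49–21:39 = 11 h 50 min; less 30 min break → 11 h 20 min
Fri: 05:46–15:14 = 9 h 28 min; less 30 min break → 8 h 58 min
Sat: 07:00–15:09 = 8 h 9 min; less 30 min break → 7 h 39 min
Total worked: 46 h 21 min = 46.35 h.
Threshold 37.5 h → overtime 8 h 51 min, regular 37 h 30 min.

Regular 37.50 hours, overtime 8.85 hours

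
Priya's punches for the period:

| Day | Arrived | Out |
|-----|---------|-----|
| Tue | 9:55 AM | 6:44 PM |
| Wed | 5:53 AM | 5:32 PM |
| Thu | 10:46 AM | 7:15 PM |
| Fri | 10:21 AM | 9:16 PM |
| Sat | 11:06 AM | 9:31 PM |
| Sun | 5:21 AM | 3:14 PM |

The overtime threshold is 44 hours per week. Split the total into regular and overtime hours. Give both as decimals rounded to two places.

Regular 44.00 hours, overtime 16.17 hours

Tue: 9:55 AM–6:44 PM = 8 h 49 min
Wed: 5:53 AM–5:32 PM = 11 h 39 min
Thu: 10:46 AM–7:15 PM = 8 h 29 min
Fri: 10:21 AM–9:16 PM = 10 h 55 min
Sat: 11:06 AM–9:31 PM = 10 h 25 min
Sun: 5:21 AM–3:14 PM = 9 h 53 min
Total worked: 60 h 10 min = 60.17 h.
Threshold 44 h → overtime 16 h 10 min, regular 44 h 0 min.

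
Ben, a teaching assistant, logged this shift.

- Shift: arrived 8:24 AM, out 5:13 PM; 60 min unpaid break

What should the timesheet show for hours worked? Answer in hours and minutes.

Shift: 8:24 AM–5:13 PM = 8 h 49 min; less 60 min break → 7 h 49 min

7 h 49 min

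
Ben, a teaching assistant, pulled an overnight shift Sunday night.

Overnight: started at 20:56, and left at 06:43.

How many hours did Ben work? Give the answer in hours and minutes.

9 h 47 min

Overnight: 20:56 → midnight = 3 h 4 min; midnight → 06:43 = 6 h 43 min; span 9 h 47 min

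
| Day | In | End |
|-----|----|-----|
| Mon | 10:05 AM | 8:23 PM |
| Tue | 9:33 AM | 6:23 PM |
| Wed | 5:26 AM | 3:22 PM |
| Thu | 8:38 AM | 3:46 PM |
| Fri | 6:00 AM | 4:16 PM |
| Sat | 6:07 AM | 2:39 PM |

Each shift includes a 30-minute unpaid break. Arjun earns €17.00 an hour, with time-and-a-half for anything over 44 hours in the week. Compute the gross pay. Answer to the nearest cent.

€952.00

Mon: 10:05 AM–8:23 PM = 10 h 18 min; less 30 min break → 9 h 48 min
Tue: 9:33 AM–6:23 PM = 8 h 50 min; less 30 min break → 8 h 20 min
Wed: 5:26 AM–3:22 PM = 9 h 56 min; less 30 min break → 9 h 26 min
Thu: 8:38 AM–3:46 PM = 7 h 8 min; less 30 min break → 6 h 38 min
Fri: 6:00 AM–4:16 PM = 10 h 16 min; less 30 min break → 9 h 46 min
Sat: 6:07 AM–2:39 PM = 8 h 32 min; less 30 min break → 8 h 2 min
Total worked: 52 h 0 min = 3120 min.
Regular 44 h 0 min = 2640 min at €17.00/h; overtime 8 h 0 min = 480 min at €25.50/h.
Pay = (2640 × €17.00 + 480 × €25.50) ÷ 60 = €952.00.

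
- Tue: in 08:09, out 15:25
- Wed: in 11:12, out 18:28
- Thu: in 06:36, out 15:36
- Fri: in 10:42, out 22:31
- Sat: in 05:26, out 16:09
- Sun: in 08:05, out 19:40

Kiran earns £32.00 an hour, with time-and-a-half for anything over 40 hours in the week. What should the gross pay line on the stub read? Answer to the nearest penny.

£2127.20

Tue: 08:09–15:25 = 7 h 16 min
Wed: 11:12–18:28 = 7 h 16 min
Thu: 06:36–15:36 = 9 h 0 min
Fri: 10:42–22:31 = 11 h 49 min
Sat: 05:26–16:09 = 10 h 43 min
Sun: 08:05–19:40 = 11 h 35 min
Total worked: 57 h 39 min = 3459 min.
Regular 40 h 0 min = 2400 min at £32.00/h; overtime 17 h 39 min = 1059 min at £48.00/h.
Pay = (2400 × £32.00 + 1059 × £48.00) ÷ 60 = £2127.20.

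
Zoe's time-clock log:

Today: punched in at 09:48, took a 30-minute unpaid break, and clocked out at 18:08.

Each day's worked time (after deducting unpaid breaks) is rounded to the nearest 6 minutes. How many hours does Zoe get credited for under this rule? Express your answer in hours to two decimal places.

7.80 hours

Today: 09:48–18:08 = 8 h 20 min − 30 min = 7 h 50 min → rounds to 7 h 48 min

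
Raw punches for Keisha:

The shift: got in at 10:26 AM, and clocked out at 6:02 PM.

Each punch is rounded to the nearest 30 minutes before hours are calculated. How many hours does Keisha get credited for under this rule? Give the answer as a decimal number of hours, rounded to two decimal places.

7.50 hours

The shift: in 10:26 AM→10:30 AM, out 6:02 PM→6:00 PM; 7 h 30 min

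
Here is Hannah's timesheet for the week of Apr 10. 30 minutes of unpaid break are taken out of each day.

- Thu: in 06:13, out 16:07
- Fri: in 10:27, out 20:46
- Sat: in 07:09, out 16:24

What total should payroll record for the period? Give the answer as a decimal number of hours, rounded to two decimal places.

27.97 hours

Thu: 06:13–16:07 = 9 h 54 min; less 30 min break → 9 h 24 min
Fri: 10:27–20:46 = 10 h 19 min; less 30 min break → 9 h 49 min
Sat: 07:09–16:24 = 9 h 15 min; less 30 min break → 8 h 45 min
Total: 9 h 24 min + 9 h 49 min + 8 h 45 min = 27 h 58 min.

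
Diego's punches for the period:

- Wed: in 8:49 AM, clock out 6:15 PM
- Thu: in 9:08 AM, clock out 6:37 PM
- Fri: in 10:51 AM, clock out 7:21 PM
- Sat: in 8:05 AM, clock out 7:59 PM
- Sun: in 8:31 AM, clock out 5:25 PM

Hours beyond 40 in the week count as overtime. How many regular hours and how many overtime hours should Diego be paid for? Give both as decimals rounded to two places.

Wed: 8:49 AM–6:15 PM = 9 h 26 min
Thu: 9:08 AM–6:37 PM = 9 h 29 min
Fri: 10:51 AM–7:21 PM = 8 h 30 min
Sat: 8:05 AM–7:59 PM = 11 h 54 min
Sun: 8:31 AM–5:25 PM = 8 h 54 min
Total worked: 48 h 13 min = 48.22 h.
Threshold 40 h → overtime 8 h 13 min, regular 40 h 0 min.

Regular 40.00 hours, overtime 8.22 hours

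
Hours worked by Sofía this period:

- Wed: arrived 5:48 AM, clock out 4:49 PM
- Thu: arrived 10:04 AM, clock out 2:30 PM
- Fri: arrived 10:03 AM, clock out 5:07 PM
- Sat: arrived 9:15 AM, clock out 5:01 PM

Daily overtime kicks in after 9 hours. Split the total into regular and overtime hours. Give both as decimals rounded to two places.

Wed: 5:48 AM–4:49 PM = 11 h 1 min
Thu: 10:04 AM–2:30 PM = 4 h 26 min
Fri: 10:03 AM–5:07 PM = 7 h 4 min
Sat: 9:15 AM–5:01 PM = 7 h 46 min
Wed reg 9 h 0 min / OT 2 h 1 min; Thu reg 4 h 26 min / OT 0 h 0 min; Fri reg 7 h 4 min / OT 0 h 0 min; Sat reg 7 h 46 min / OT 0 h 0 min.
Totals: regular 28 h 16 min, overtime 2 h 1 min.

Regular 28.27 hours, overtime 2.02 hours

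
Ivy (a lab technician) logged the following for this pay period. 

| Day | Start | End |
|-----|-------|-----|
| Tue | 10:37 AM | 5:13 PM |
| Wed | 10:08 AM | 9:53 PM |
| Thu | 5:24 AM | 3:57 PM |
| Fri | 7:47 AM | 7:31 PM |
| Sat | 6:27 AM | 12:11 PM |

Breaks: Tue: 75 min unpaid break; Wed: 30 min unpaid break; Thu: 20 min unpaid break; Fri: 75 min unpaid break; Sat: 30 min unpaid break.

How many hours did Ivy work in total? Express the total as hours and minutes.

42 h 32 min

Tue: 10:37 AM–5:13 PM = 6 h 36 min; less 75 min break → 5 h 21 min
Wed: 10:08 AM–9:53 PM = 11 h 45 min; less 30 min break → 11 h 15 min
Thu: 5:24 AM–3:57 PM = 10 h 33 min; less 20 min break → 10 h 13 min
Fri: 7:47 AM–7:31 PM = 11 h 44 min; less 75 min break → 10 h 29 min
Sat: 6:27 AM–12:11 PM = 5 h 44 min; less 30 min break → 5 h 14 min
Total: 5 h 21 min + 11 h 15 min + 10 h 13 min + 10 h 29 min + 5 h 14 min = 42 h 32 min.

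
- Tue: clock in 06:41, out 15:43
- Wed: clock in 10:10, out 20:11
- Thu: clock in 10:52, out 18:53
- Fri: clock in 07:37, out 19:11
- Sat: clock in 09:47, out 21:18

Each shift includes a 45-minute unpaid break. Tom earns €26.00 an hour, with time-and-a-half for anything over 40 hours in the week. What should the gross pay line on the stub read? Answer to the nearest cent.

Tue: 06:41–15:43 = 9 h 2 min; less 45 min break → 8 h 17 min
Wed: 10:10–20:11 = 10 h 1 min; less 45 min break → 9 h 16 min
Thu: 10:52–18:53 = 8 h 1 min; less 45 min break → 7 h 16 min
Fri: 07:37–19:11 = 11 h 34 min; less 45 min break → 10 h 49 min
Sat: 09:47–21:18 = 11 h 31 min; less 45 min break → 10 h 46 min
Total worked: 46 h 24 min = 2784 min.
Regular 40 h 0 min = 2400 min at €26.00/h; overtime 6 h 24 min = 384 min at €39.00/h.
Pay = (2400 × €26.00 + 384 × €39.00) ÷ 60 = €1289.60.

€1289.60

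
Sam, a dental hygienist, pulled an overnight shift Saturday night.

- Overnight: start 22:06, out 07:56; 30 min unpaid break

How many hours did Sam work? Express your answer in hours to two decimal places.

Overnight: 22:06 → midnight = 1 h 54 min; midnight → 07:56 = 7 h 56 min; span 9 h 50 min; less 30 min break → 9 h 20 min

9.33 hours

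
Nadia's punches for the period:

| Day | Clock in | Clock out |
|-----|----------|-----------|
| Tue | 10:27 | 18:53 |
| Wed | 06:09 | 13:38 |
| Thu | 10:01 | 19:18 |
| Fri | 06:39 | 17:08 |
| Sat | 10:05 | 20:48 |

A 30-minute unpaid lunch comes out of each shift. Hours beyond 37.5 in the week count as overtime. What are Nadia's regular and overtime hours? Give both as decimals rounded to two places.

Regular 37.50 hours, overtime 6.40 hours

Tue: 10:27–18:53 = 8 h 26 min; less 30 min break → 7 h 56 min
Wed: 06:09–13:38 = 7 h 29 min; less 30 min break → 6 h 59 min
Thu: 10:01–19:18 = 9 h 17 min; less 30 min break → 8 h 47 min
Fri: 06:39–17:08 = 10 h 29 min; less 30 min break → 9 h 59 min
Sat: 10:05–20:48 = 10 h 43 min; less 30 min break → 10 h 13 min
Total worked: 43 h 54 min = 43.90 h.
Threshold 37.5 h → overtime 6 h 24 min, regular 37 h 30 min.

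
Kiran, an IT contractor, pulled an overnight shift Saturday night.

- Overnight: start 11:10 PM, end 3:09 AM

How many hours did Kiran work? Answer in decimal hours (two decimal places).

3.98 hours

Overnight: 11:10 PM → midnight = 0 h 50 min; midnight → 3:09 AM = 3 h 9 min; span 3 h 59 min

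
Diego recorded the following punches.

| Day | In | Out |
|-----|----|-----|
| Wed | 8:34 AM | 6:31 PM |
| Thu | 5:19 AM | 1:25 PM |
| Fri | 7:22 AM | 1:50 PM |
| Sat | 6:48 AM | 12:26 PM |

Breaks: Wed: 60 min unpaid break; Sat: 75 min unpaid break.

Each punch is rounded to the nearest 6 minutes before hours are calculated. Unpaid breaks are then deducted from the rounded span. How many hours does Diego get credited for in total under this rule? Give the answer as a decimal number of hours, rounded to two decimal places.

Wed: in 8:34 AM→8:36 AM, out 6:31 PM→6:30 PM; 9 h 54 min − 60 min = 8 h 54 min
Thu: in 5:19 AM→5:18 AM, out 1:25 PM→1:24 PM; 8 h 6 min
Fri: in 7:22 AM→7:24 AM, out 1:50 PM→1:48 PM; 6 h 24 min
Sat: in 6:48 AM→6:48 AM, out 12:26 PM→12:24 PM; 5 h 36 min − 75 min = 4 h 21 min
Total credited: 27 h 45 min.

27.75 hours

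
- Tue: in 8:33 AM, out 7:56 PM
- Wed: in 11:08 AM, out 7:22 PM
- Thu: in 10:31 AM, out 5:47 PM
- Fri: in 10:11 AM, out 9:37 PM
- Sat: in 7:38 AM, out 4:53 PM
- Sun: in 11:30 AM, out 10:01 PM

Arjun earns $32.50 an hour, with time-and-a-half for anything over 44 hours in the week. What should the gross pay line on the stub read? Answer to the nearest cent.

$2116.56

Tue: 8:33 AM–7:56 PM = 11 h 23 min
Wed: 11:08 AM–7:22 PM = 8 h 14 min
Thu: 10:31 AM–5:47 PM = 7 h 16 min
Fri: 10:11 AM–9:37 PM = 11 h 26 min
Sat: 7:38 AM–4:53 PM = 9 h 15 min
Sun: 11:30 AM–10:01 PM = 10 h 31 min
Total worked: 58 h 5 min = 3485 min.
Regular 44 h 0 min = 2640 min at $32.50/h; overtime 14 h 5 min = 845 min at $48.75/h.
Pay = (2640 × $32.50 + 845 × $48.75) ÷ 60 = $2116.56.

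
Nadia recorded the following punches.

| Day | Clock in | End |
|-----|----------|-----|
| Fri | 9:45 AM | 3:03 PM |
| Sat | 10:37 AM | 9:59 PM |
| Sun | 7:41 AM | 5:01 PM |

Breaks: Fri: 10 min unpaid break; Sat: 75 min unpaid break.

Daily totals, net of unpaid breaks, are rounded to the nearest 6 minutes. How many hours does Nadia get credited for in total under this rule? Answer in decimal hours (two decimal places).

Fri: 9:45 AM–3:03 PM = 5 h 18 min − 10 min = 5 h 8 min → rounds to 5 h 6 min
Sat: 10:37 AM–9:59 PM = 11 h 22 min − 75 min = 10 h 7 min → rounds to 10 h 6 min
Sun: 7:41 AM–5:01 PM = 9 h 20 min → rounds to 9 h 18 min
Total credited: 24 h 30 min.

24.50 hours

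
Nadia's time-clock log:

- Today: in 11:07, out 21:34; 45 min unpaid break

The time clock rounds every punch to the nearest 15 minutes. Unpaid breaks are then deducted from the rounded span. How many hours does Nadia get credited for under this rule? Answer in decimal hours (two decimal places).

Today: in 11:07→11:00, out 21:34→21:30; 10 h 30 min − 45 min = 9 h 45 min

9.75 hours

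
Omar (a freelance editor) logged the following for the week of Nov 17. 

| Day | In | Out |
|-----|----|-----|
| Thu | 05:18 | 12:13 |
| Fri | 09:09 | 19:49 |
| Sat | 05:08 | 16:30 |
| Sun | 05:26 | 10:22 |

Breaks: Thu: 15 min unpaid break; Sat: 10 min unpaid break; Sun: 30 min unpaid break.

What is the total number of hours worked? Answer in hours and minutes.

Thu: 05:18–12:13 = 6 h 55 min; less 15 min break → 6 h 40 min
Fri: 09:09–19:49 = 10 h 40 min
Sat: 05:08–16:30 = 11 h 22 min; less 10 min break → 11 h 12 min
Sun: 05:26–10:22 = 4 h 56 min; less 30 min break → 4 h 26 min
Total: 6 h 40 min + 10 h 40 min + 11 h 12 min + 4 h 26 min = 32 h 58 min.

32 h 58 min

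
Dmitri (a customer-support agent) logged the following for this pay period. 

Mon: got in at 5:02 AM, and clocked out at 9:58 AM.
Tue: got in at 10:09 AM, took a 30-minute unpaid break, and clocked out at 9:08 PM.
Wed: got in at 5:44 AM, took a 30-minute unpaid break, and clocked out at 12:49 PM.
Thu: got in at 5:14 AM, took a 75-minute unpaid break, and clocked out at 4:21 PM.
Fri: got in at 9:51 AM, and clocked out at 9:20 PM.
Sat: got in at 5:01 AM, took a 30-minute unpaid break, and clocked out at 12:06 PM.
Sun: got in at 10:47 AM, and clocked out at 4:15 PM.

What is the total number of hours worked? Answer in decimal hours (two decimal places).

55.40 hours

Mon: 5:02 AM–9:58 AM = 4 h 56 min
Tue: 10:09 AM–9:08 PM = 10 h 59 min; less 30 min break → 10 h 29 min
Wed: 5:44 AM–12:49 PM = 7 h 5 min; less 30 min break → 6 h 35 min
Thu: 5:14 AM–4:21 PM = 11 h 7 min; less 75 min break → 9 h 52 min
Fri: 9:51 AM–9:20 PM = 11 h 29 min
Sat: 5:01 AM–12:06 PM = 7 h 5 min; less 30 min break → 6 h 35 min
Sun: 10:47 AM–4:15 PM = 5 h 28 min
Total: 4 h 56 min + 10 h 29 min + 6 h 35 min + 9 h 52 min + 11 h 29 min + 6 h 35 min + 5 h 28 min = 55 h 24 min.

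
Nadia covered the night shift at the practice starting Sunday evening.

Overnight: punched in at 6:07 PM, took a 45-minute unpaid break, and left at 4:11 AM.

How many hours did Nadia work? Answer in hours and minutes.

9 h 19 min

Overnight: 6:07 PM → midnight = 5 h 53 min; midnight → 4:11 AM = 4 h 11 min; span 10 h 4 min; less 45 min break → 9 h 19 min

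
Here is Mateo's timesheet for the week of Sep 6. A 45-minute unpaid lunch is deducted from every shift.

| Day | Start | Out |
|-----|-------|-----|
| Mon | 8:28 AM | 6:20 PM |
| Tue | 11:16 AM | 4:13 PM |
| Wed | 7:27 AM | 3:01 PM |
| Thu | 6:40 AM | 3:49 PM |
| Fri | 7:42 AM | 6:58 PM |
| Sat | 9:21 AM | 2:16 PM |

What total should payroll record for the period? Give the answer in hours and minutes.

Mon: 8:28 AM–6:20 PM = 9 h 52 min; less 45 min break → 9 h 7 min
Tue: 11:16 AM–4:13 PM = 4 h 57 min; less 45 min break → 4 h 12 min
Wed: 7:27 AM–3:01 PM = 7 h 34 min; less 45 min break → 6 h 49 min
Thu: 6:40 AM–3:49 PM = 9 h 9 min; less 45 min break → 8 h 24 min
Fri: 7:42 AM–6:58 PM = 11 h 16 min; less 45 min break → 10 h 31 min
Sat: 9:21 AM–2:16 PM = 4 h 55 min; less 45 min break → 4 h 10 min
Total: 9 h 7 min + 4 h 12 min + 6 h 49 min + 8 h 24 min + 10 h 31 min + 4 h 10 min = 43 h 13 min.

43 h 13 min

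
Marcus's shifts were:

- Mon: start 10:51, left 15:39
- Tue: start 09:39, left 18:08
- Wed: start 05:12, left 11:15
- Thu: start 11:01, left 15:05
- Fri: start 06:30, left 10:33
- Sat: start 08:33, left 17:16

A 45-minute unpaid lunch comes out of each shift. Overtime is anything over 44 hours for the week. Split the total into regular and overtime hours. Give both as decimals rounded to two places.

Regular 31.67 hours, overtime 0.00 hours

Mon: 10:51–15:39 = 4 h 48 min; less 45 min break → 4 h 3 min
Tue: 09:39–18:08 = 8 h 29 min; less 45 min break → 7 h 44 min
Wed: 05:12–11:15 = 6 h 3 min; less 45 min break → 5 h 18 min
Thu: 11:01–15:05 = 4 h 4 min; less 45 min break → 3 h 19 min
Fri: 06:30–10:33 = 4 h 3 min; less 45 min break → 3 h 18 min
Sat: 08:33–17:16 = 8 h 43 min; less 45 min break → 7 h 58 min
Total worked: 31 h 40 min = 31.67 h.
Threshold 44 h → overtime 0 h 0 min, regular 31 h 40 min.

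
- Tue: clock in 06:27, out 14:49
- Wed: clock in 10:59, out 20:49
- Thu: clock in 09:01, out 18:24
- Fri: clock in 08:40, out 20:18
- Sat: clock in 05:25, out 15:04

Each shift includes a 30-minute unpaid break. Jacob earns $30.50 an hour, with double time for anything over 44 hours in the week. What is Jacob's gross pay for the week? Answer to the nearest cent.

Tue: 06:27–14:49 = 8 h 22 min; less 30 min break → 7 h 52 min
Wed: 10:59–20:49 = 9 h 50 min; less 30 min break → 9 h 20 min
Thu: 09:01–18:24 = 9 h 23 min; less 30 min break → 8 h 53 min
Fri: 08:40–20:18 = 11 h 38 min; less 30 min break → 11 h 8 min
Sat: 05:25–15:04 = 9 h 39 min; less 30 min break → 9 h 9 min
Total worked: 46 h 22 min = 2782 min.
Regular 44 h 0 min = 2640 min at $30.50/h; overtime 2 h 22 min = 142 min at $61.00/h.
Pay = (2640 × $30.50 + 142 × $61.00) ÷ 60 = $1486.37.

$1486.37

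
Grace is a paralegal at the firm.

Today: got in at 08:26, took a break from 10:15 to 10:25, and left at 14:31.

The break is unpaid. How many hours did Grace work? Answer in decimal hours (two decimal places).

Today: 08:26–14:31 = 6 h 5 min; less 10 min break → 5 h 55 min

5.92 hours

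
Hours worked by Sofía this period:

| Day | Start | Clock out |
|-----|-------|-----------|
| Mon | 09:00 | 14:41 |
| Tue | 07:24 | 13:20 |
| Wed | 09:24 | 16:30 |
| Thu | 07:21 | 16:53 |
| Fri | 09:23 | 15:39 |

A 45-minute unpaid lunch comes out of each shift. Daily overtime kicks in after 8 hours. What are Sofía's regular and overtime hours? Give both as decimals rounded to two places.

Mon: 09:00–14:41 = 5 h 41 min; less 45 min break → 4 h 56 min
Tue: 07:24–13:20 = 5 h 56 min; less 45 min break → 5 h 11 min
Wed: 09:24–16:30 = 7 h 6 min; less 45 min break → 6 h 21 min
Thu: 07:21–16:53 = 9 h 32 min; less 45 min break → 8 h 47 min
Fri: 09:23–15:39 = 6 h 16 min; less 45 min break → 5 h 31 min
Mon reg 4 h 56 min / OT 0 h 0 min; Tue reg 5 h 11 min / OT 0 h 0 min; Wed reg 6 h 21 min / OT 0 h 0 min; Thu reg 8 h 0 min / OT 0 h 47 min; Fri reg 5 h 31 min / OT 0 h 0 min.
Totals: regular 29 h 59 min, overtime 0 h 47 min.

Regular 29.98 hours, overtime 0.78 hours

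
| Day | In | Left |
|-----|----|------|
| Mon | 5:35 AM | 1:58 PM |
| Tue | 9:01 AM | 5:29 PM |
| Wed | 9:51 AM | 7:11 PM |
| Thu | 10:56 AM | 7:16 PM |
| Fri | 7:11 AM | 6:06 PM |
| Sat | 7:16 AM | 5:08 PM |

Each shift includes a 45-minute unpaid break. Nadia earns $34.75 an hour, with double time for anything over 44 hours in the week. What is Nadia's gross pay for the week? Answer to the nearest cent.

$2001.60

Mon: 5:35 AM–1:58 PM = 8 h 23 min; less 45 min break → 7 h 38 min
Tue: 9:01 AM–5:29 PM = 8 h 28 min; less 45 min break → 7 h 43 min
Wed: 9:51 AM–7:11 PM = 9 h 20 min; less 45 min break → 8 h 35 min
Thu: 10:56 AM–7:16 PM = 8 h 20 min; less 45 min break → 7 h 35 min
Fri: 7:11 AM–6:06 PM = 10 h 55 min; less 45 min break → 10 h 10 min
Sat: 7:16 AM–5:08 PM = 9 h 52 min; less 45 min break → 9 h 7 min
Total worked: 50 h 48 min = 3048 min.
Regular 44 h 0 min = 2640 min at $34.75/h; overtime 6 h 48 min = 408 min at $69.50/h.
Pay = (2640 × $34.75 + 408 × $69.50) ÷ 60 = $2001.60.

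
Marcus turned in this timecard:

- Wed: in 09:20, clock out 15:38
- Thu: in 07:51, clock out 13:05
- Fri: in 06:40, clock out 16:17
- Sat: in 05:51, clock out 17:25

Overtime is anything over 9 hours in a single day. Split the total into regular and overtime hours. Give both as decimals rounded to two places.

Wed: 09:20–15:38 = 6 h 18 min
Thu: 07:51–13:05 = 5 h 14 min
Fri: 06:40–16:17 = 9 h 37 min
Sat: 05:51–17:25 = 11 h 34 min
Wed reg 6 h 18 min / OT 0 h 0 min; Thu reg 5 h 14 min / OT 0 h 0 min; Fri reg 9 h 0 min / OT 0 h 37 min; Sat reg 9 h 0 min / OT 2 h 34 min.
Totals: regular 29 h 32 min, overtime 3 h 11 min.

Regular 29.53 hours, overtime 3.18 hours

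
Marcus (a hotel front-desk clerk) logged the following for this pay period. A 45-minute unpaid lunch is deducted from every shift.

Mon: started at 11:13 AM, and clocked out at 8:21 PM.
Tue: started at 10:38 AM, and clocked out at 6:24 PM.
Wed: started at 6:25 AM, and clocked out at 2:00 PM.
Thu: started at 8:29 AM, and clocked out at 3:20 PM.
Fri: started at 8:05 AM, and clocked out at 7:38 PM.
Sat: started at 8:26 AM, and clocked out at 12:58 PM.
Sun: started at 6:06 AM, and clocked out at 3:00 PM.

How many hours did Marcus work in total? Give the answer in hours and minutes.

Mon: 11:13 AM–8:21 PM = 9 h 8 min; less 45 min break → 8 h 23 min
Tue: 10:38 AM–6:24 PM = 7 h 46 min; less 45 min break → 7 h 1 min
Wed: 6:25 AM–2:00 PM = 7 h 35 min; less 45 min break → 6 h 50 min
Thu: 8:29 AM–3:20 PM = 6 h 51 min; less 45 min break → 6 h 6 min
Fri: 8:05 AM–7:38 PM = 11 h 33 min; less 45 min break → 10 h 48 min
Sat: 8:26 AM–12:58 PM = 4 h 32 min; less 45 min break → 3 h 47 min
Sun: 6:06 AM–3:00 PM = 8 h 54 min; less 45 min break → 8 h 9 min
Total: 8 h 23 min + 7 h 1 min + 6 h 50 min + 6 h 6 min + 10 h 48 min + 3 h 47 min + 8 h 9 min = 51 h 4 min.

51 h 4 min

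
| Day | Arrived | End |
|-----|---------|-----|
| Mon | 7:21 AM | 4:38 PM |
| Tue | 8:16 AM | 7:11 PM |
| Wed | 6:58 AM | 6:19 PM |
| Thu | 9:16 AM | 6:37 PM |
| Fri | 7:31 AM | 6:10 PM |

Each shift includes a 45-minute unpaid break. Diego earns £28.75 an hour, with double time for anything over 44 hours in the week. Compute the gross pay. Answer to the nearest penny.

£1483.50

Mon: 7:21 AM–4:38 PM = 9 h 17 min; less 45 min break → 8 h 32 min
Tue: 8:16 AM–7:11 PM = 10 h 55 min; less 45 min break → 10 h 10 min
Wed: 6:58 AM–6:19 PM = 11 h 21 min; less 45 min break → 10 h 36 min
Thu: 9:16 AM–6:37 PM = 9 h 21 min; less 45 min break → 8 h 36 min
Fri: 7:31 AM–6:10 PM = 10 h 39 min; less 45 min break → 9 h 54 min
Total worked: 47 h 48 min = 2868 min.
Regular 44 h 0 min = 2640 min at £28.75/h; overtime 3 h 48 min = 228 min at £57.50/h.
Pay = (2640 × £28.75 + 228 × £57.50) ÷ 60 = £1483.50.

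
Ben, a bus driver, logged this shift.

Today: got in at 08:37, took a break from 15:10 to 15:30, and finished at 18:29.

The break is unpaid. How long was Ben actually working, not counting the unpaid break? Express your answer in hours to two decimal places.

9.53 hours

Today: 08:37–18:29 = 9 h 52 min; less 20 min break → 9 h 32 min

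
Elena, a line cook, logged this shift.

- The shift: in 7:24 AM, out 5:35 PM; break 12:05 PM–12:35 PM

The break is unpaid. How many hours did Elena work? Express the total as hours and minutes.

9 h 41 min

The shift: 7:24 AM–5:35 PM = 10 h 11 min; less 30 min break → 9 h 41 min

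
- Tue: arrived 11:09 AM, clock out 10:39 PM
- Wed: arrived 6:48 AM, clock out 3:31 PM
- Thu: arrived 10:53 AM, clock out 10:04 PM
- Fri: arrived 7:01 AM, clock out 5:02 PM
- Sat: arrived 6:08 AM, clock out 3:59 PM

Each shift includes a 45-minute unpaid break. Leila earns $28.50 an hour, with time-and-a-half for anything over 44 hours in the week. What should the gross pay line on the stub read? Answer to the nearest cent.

$1404.34

Tue: 11:09 AM–10:39 PM = 11 h 30 min; less 45 min break → 10 h 45 min
Wed: 6:48 AM–3:31 PM = 8 h 43 min; less 45 min break → 7 h 58 min
Thu: 10:53 AM–10:04 PM = 11 h 11 min; less 45 min break → 10 h 26 min
Fri: 7:01 AM–5:02 PM = 10 h 1 min; less 45 min break → 9 h 16 min
Sat: 6:08 AM–3:59 PM = 9 h 51 min; less 45 min break → 9 h 6 min
Total worked: 47 h 31 min = 2851 min.
Regular 44 h 0 min = 2640 min at $28.50/h; overtime 3 h 31 min = 211 min at $42.75/h.
Pay = (2640 × $28.50 + 211 × $42.75) ÷ 60 = $1404.34.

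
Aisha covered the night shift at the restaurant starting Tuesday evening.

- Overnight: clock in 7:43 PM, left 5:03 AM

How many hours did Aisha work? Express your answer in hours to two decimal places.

Overnight: 7:43 PM → midnight = 4 h 17 min; midnight → 5:03 AM = 5 h 3 min; span 9 h 20 min

9.33 hours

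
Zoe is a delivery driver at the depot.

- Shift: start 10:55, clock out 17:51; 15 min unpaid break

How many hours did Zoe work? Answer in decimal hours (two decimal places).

Shift: 10:55–17:51 = 6 h 56 min; less 15 min break → 6 h 41 min

6.68 hours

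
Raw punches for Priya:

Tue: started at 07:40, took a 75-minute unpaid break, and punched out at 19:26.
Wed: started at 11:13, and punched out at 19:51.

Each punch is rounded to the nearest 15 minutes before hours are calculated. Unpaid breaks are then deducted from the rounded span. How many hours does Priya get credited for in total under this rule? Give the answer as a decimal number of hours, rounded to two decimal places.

19.00 hours

Tue: in 07:40→07:45, out 19:26→19:30; 11 h 45 min − 75 min = 10 h 30 min
Wed: in 11:13→11:15, out 19:51→19:45; 8 h 30 min
Total credited: 19 h 0 min.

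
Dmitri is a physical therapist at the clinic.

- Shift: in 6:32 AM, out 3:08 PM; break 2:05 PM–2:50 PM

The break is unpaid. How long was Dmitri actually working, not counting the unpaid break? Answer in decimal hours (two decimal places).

7.85 hours

Shift: 6:32 AM–3:08 PM = 8 h 36 min; less 45 min break → 7 h 51 min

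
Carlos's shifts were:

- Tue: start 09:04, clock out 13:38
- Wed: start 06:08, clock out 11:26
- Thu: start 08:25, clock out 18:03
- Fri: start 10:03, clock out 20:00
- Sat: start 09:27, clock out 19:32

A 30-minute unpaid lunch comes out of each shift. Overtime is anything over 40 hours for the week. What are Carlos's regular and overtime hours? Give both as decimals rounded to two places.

Regular 37.03 hours, overtime 0.00 hours

Tue: 09:04–13:38 = 4 h 34 min; less 30 min break → 4 h 4 min
Wed: 06:08–11:26 = 5 h 18 min; less 30 min break → 4 h 48 min
Thu: 08:25–18:03 = 9 h 38 min; less 30 min break → 9 h 8 min
Fri: 10:03–20:00 = 9 h 57 min; less 30 min break → 9 h 27 min
Sat: 09:27–19:32 = 10 h 5 min; less 30 min break → 9 h 35 min
Total worked: 37 h 2 min = 37.03 h.
Threshold 40 h → overtime 0 h 0 min, regular 37 h 2 min.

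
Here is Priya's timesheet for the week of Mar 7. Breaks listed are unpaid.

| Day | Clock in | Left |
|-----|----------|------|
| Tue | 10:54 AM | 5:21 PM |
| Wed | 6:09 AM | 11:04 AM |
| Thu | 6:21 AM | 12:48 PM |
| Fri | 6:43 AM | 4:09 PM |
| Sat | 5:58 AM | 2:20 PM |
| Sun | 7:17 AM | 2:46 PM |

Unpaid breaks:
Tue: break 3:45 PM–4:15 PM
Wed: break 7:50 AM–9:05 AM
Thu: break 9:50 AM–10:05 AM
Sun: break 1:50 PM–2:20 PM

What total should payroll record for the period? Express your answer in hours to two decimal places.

Tue: 10:54 AM–5:21 PM = 6 h 27 min; less 30 min break → 5 h 57 min
Wed: 6:09 AM–11:04 AM = 4 h 55 min; less 75 min break → 3 h 40 min
Thu: 6:21 AM–12:48 PM = 6 h 27 min; less 15 min break → 6 h 12 min
Fri: 6:43 AM–4:09 PM = 9 h 26 min
Sat: 5:58 AM–2:20 PM = 8 h 22 min
Sun: 7:17 AM–2:46 PM = 7 h 29 min; less 30 min break → 6 h 59 min
Total: 5 h 57 min + 3 h 40 min + 6 h 12 min + 9 h 26 min + 8 h 22 min + 6 h 59 min = 40 h 36 min.

40.60 hours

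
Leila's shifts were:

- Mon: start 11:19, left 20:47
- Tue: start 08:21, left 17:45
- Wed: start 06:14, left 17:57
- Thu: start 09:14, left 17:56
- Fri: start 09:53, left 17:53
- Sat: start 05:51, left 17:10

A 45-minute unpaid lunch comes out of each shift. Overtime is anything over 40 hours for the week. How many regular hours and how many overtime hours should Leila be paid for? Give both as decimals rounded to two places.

Mon: 11:19–20:47 = 9 h 28 min; less 45 min break → 8 h 43 min
Tue: 08:21–17:45 = 9 h 24 min; less 45 min break → 8 h 39 min
Wed: 06:14–17:57 = 11 h 43 min; less 45 min break → 10 h 58 min
Thu: 09:14–17:56 = 8 h 42 min; less 45 min break → 7 h 57 min
Fri: 09:53–17:53 = 8 h 0 min; less 45 min break → 7 h 15 min
Sat: 05:51–17:10 = 11 h 19 min; less 45 min break → 10 h 34 min
Total worked: 54 h 6 min = 54.10 h.
Threshold 40 h → overtime 14 h 6 min, regular 40 h 0 min.

Regular 40.00 hours, overtime 14.10 hours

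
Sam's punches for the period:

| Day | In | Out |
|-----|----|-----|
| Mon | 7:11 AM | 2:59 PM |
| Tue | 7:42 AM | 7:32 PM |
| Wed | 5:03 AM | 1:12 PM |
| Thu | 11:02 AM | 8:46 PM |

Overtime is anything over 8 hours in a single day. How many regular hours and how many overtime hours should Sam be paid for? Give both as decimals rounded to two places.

Mon: 7:11 AM–2:59 PM = 7 h 48 min
Tue: 7:42 AM–7:32 PM = 11 h 50 min
Wed: 5:03 AM–1:12 PM = 8 h 9 min
Thu: 11:02 AM–8:46 PM = 9 h 44 min
Mon reg 7 h 48 min / OT 0 h 0 min; Tue reg 8 h 0 min / OT 3 h 50 min; Wed reg 8 h 0 min / OT 0 h 9 min; Thu reg 8 h 0 min / OT 1 h 44 min.
Totals: regular 31 h 48 min, overtime 5 h 43 min.

Regular 31.80 hours, overtime 5.72 hours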